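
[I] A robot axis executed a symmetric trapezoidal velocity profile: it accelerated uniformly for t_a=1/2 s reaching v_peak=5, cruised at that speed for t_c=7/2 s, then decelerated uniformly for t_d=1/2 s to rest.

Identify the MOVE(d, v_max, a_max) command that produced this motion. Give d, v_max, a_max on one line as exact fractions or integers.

d=20 v_max=5 a_max=10

a_max = 5/(1/2) = 10
d_a = ½·5·1/2 = 5/4; d_c = 5·7/2 = 35/2
d = 2·5/4 + 35/2 = 20
t_c = 7/2 > 0 so v_max = 5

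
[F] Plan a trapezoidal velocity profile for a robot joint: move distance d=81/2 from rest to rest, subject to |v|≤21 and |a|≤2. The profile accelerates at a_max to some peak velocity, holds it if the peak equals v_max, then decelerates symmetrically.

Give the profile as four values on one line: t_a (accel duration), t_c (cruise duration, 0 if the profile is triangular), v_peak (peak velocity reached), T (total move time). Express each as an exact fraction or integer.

t_a=9/2 t_c=0 v_peak=9 T=9

(v_max)²/a_max = 21²/2 = 441/2
81/2 < 441/2 so t_c = 0
v_peak = √(81/2·2) = √81 = 9
t_a = 9/2; t_c = 0
T = 2·9/2 = 9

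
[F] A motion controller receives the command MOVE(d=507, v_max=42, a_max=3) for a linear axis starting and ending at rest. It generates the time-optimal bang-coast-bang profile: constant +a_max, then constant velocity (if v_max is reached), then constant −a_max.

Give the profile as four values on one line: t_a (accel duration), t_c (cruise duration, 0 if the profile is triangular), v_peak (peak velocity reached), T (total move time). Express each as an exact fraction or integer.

vₘ²/aₘ = 42²/3 = 588
507 < 588 ⇒ no cruise
v_peak = √(507·3) = √1521 = 39
t_a = 39/3 = 13; t_c = 0
T = 2·13 = 26

t_a=13 t_c=0 v_peak=39 T=26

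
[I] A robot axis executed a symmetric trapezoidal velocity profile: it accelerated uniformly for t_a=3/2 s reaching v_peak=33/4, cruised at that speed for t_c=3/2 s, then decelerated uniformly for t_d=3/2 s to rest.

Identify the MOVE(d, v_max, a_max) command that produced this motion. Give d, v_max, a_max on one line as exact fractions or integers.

d=99/4 v_max=33/4 a_max=11/2

a_max = (33/4)/(3/2) = 11/2
d_a = ½·33/4·3/2 = 99/16; d_c = 33/4·3/2 = 99/8
d = 2·99/16 + 99/8 = 99/4
t_c = 3/2 > 0 so v_max = 33/4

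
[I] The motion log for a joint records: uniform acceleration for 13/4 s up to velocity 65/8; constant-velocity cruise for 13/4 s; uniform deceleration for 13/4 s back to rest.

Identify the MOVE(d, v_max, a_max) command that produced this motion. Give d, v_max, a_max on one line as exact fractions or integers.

a_max = (65/8)/(13/4) = 5/2
d_a = ½·65/8·13/4 = 845/64; d_c = 65/8·13/4 = 845/32
d = 2·845/64 + 845/32 = 845/16
t_c = 13/4 > 0 so v_max = 65/8

d=845/16 v_max=65/8 a_max=5/2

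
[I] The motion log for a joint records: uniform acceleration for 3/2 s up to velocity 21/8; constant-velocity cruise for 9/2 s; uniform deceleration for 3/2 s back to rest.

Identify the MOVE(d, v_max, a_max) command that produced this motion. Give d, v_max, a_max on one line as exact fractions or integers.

a_max = (21/8)/(3/2) = 7/4
d_a = ½·21/8·3/2 = 63/32; d_c = 21/8·9/2 = 189/16
d = 2·63/32 + 189/16 = 63/4
t_c = 9/2 > 0 → v_max = v_peak = 21/8

d=63/4 v_max=21/8 a_max=7/4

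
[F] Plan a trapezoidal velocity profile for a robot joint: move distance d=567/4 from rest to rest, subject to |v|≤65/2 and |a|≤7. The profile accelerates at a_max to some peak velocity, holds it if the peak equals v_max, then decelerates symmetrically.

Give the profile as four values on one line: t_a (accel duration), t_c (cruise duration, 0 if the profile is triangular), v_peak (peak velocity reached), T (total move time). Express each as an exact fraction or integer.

(v_max)²/a_max = (65/2)²/7 = 4225/28
567/4 < 4225/28 so t_c = 0
v_peak = √(567/4·7) = √(3969/4) = 63/2
t_a = (63/2)/7 = 9/2; t_c = 0
T = 2·9/2 = 9

t_a=9/2 t_c=0 v_peak=63/2 T=9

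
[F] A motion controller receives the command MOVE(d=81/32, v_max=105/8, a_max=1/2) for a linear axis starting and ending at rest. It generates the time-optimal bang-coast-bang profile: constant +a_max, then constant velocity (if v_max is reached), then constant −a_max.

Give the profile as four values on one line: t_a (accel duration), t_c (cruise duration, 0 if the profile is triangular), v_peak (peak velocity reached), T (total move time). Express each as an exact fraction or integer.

t_a=9/4 t_c=0 v_peak=9/8 T=9/2

vₘ²/aₘ = (105/8)²/(1/2) = 11025/32
81/32 < 11025/32 ⇒ no cruise
v_peak = √(81/32·1/2) = √(81/64) = 9/8
t_a = (9/8)/(1/2) = 9/4; t_c = 0
T = 2·9/4 = 9/2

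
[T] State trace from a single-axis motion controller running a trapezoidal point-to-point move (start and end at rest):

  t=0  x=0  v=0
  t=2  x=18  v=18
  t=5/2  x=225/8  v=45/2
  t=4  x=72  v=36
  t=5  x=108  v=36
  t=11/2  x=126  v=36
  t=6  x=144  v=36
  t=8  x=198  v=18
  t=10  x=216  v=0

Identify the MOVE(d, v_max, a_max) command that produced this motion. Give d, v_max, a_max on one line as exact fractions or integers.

d=216 v_max=36 a_max=9

final state: t=10, x=216, v=0 → d = 216
a_max = (18−0)/(2−0) = 9
max v = 36 over t∈[4,6] → v_max = 36
check: 36·(4+2) = 216 ✓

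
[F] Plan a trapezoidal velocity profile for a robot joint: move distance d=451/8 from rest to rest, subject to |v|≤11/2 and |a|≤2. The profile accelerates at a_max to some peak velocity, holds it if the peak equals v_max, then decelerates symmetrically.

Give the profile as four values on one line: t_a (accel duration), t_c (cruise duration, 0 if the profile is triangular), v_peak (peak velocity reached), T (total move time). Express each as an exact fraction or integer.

vₘ²/aₘ = (11/2)²/2 = 121/8
451/8 ≥ 121/8 → trapezoidal
t_a = (11/2)/2 = 11/4; v_peak = 11/2
d_cruise = 451/8 − 121/8 = 165/4; t_c = (165/4)/(11/2) = 15/2
T = 2·11/4 + 15/2 = 13

t_a=11/4 t_c=15/2 v_peak=11/2 T=13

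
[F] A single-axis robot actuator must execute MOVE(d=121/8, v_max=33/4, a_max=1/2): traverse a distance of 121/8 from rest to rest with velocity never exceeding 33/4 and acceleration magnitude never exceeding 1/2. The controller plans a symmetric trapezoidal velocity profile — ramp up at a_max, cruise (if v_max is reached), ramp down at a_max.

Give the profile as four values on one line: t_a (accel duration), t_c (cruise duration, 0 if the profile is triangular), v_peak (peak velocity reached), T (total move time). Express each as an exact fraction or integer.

v_max²/a_max = (33/4)²/(1/2) = 1089/8
121/8 < 1089/8 ⇒ no cruise
v_peak = √(121/8·1/2) = √(121/16) = 11/4
t_a = (11/4)/(1/2) = 11/2; t_c = 0
T = 2·11/2 = 11

t_a=11/2 t_c=0 v_peak=11/4 T=11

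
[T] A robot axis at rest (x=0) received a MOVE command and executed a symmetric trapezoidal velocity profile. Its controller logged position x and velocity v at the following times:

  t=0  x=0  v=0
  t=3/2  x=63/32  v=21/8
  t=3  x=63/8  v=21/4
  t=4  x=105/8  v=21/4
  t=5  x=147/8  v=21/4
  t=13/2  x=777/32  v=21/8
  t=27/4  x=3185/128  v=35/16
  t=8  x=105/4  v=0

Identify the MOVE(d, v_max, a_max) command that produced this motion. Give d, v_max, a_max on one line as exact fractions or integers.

d=105/4 v_max=21/4 a_max=7/4

final state: t=8, x=105/4, v=0 → d = 105/4
a_max = (21/8−0)/(3/2−0) = 7/4
max v = 21/4 over t∈[3,5] → v_max = 21/4
check: 21/4·(3+2) = 105/4 ✓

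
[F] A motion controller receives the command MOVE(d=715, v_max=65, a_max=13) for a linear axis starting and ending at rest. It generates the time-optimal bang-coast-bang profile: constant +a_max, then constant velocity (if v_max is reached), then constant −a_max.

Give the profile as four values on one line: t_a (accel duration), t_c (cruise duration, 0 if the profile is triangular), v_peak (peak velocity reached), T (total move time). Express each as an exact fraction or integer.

vₘ²/aₘ = 65²/13 = 325
715 ≥ 325 ⇒ cruise phase
t_a = 65/13 = 5; v_peak = 65
d_cruise = 715 − 325 = 390; t_c = 390/65 = 6
T = 2·5 + 6 = 16

t_a=5 t_c=6 v_peak=65 T=16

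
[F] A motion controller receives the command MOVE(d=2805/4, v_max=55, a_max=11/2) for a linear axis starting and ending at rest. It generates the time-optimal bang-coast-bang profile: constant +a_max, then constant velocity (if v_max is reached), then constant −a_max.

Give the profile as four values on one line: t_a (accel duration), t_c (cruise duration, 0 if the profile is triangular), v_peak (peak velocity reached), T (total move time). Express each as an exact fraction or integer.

t_a=10 t_c=11/4 v_peak=55 T=91/4

v_max²/a_max = 55²/(11/2) = 550
2805/4 ≥ 550 → trapezoidal
t_a = 55/(11/2) = 10; v_peak = 55
d_cruise = 2805/4 − 550 = 605/4; t_c = (605/4)/55 = 11/4
T = 2·10 + 11/4 = 91/4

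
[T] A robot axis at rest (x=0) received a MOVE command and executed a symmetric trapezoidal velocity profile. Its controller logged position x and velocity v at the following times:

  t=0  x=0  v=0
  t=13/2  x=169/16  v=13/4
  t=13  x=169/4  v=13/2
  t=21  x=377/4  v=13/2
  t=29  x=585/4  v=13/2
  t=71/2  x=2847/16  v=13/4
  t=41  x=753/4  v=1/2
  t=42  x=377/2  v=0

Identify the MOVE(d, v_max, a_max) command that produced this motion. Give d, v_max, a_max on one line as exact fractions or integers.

d=377/2 v_max=13/2 a_max=1/2

final state: t=42, x=377/2, v=0 → d = 377/2
a_max = (13/4−0)/(13/2−0) = 1/2
max v = 13/2 over t∈[13,29] → v_max = 13/2
check: 13/2·(13+16) = 377/2 ✓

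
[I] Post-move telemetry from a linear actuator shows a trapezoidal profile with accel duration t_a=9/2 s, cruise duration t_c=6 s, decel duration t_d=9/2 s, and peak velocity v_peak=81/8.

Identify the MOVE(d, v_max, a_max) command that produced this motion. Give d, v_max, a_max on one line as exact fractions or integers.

a_max = (81/8)/(9/2) = 9/4
d_a = ½·81/8·9/2 = 729/32; d_c = 81/8·6 = 243/4
d = 2·729/32 + 243/4 = 1701/16
t_c = 6 > 0 ⇒ limit active, v_max = 81/8

d=1701/16 v_max=81/8 a_max=9/4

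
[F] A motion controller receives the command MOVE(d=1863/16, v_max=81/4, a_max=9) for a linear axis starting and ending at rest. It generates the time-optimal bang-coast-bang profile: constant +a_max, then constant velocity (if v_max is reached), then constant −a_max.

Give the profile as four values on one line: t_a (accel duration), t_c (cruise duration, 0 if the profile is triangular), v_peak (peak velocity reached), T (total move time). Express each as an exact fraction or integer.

vₘ²/aₘ = (81/4)²/9 = 729/16
1863/16 ≥ 729/16 → trapezoidal
t_a = (81/4)/9 = 9/4; v_peak = 81/4
d_cruise = 1863/16 − 729/16 = 567/8; t_c = (567/8)/(81/4) = 7/2
T = 2·9/4 + 7/2 = 8

t_a=9/4 t_c=7/2 v_peak=81/4 T=8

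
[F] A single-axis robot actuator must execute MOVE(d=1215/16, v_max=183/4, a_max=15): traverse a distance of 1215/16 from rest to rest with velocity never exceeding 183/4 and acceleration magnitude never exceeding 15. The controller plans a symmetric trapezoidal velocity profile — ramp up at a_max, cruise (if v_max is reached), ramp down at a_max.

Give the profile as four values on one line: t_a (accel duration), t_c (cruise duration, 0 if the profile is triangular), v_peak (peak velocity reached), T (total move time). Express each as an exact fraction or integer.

t_a=9/4 t_c=0 v_peak=135/4 T=9/2

v_max²/a_max = (183/4)²/15 = 11163/80
1215/16 < 11163/80 ⇒ no cruise
v_peak = √(1215/16·15) = √(18225/16) = 135/4
t_a = (135/4)/15 = 9/4; t_c = 0
T = 2·9/4 = 9/2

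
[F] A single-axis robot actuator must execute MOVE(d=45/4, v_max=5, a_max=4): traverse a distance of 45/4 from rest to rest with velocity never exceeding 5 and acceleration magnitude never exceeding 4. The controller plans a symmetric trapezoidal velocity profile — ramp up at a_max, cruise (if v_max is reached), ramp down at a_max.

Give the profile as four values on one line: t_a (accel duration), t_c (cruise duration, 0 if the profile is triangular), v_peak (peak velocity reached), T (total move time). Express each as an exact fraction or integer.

t_a=5/4 t_c=1 v_peak=5 T=7/2

(v_max)²/a_max = 5²/4 = 25/4
45/4 ≥ 25/4 so v_max reached
t_a = 5/4; v_peak = 5
d_cruise = 45/4 − 25/4 = 5; t_c = 5/5 = 1
T = 2·5/4 + 1 = 7/2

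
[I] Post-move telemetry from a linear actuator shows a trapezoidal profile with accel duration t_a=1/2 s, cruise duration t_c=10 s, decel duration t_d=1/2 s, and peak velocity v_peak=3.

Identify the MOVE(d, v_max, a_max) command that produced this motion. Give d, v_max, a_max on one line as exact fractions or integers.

d=63/2 v_max=3 a_max=6

a_max = 3/(1/2) = 6
d_a = ½·3·1/2 = 3/4; d_c = 3·10 = 30
d = 2·3/4 + 30 = 63/2
t_c = 10 > 0 → v_max = v_peak = 3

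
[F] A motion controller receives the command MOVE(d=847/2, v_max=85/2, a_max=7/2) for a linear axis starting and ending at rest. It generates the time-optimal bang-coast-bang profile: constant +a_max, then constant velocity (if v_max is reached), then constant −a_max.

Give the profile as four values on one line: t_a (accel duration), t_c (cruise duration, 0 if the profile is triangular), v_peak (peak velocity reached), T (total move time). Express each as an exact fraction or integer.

vₘ²/aₘ = (85/2)²/(7/2) = 7225/14
847/2 < 7225/14 → triangular
v_peak = √(847/2·7/2) = √(5929/4) = 77/2
t_a = (77/2)/(7/2) = 11; t_c = 0
T = 2·11 = 22

t_a=11 t_c=0 v_peak=77/2 T=22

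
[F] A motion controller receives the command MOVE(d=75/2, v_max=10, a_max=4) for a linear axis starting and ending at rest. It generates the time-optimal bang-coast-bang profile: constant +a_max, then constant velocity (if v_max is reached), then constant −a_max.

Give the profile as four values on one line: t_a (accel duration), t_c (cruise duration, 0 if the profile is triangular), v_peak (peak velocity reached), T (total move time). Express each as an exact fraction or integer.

t_a=5/2 t_c=5/4 v_peak=10 T=25/4

v_max²/a_max = 10²/4 = 25
75/2 ≥ 25 so v_max reached
t_a = 10/4 = 5/2; v_peak = 10
d_cruise = 75/2 − 25 = 25/2; t_c = (25/2)/10 = 5/4
T = 2·5/2 + 5/4 = 25/4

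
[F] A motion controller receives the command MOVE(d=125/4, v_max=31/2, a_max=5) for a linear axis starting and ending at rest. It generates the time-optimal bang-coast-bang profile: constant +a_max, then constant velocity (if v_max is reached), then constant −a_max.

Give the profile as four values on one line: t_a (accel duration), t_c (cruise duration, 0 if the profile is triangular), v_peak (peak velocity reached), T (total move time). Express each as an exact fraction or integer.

t_a=5/2 t_c=0 v_peak=25/2 T=5

(v_max)²/a_max = (31/2)²/5 = 961/20
125/4 < 961/20 → triangular
v_peak = √(125/4·5) = √(625/4) = 25/2
t_a = (25/2)/5 = 5/2; t_c = 0
T = 2·5/2 = 5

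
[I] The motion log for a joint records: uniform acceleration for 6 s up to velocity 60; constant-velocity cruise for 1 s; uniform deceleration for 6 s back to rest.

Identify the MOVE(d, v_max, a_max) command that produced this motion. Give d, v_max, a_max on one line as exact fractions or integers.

d=420 v_max=60 a_max=10

a_max = 60/6 = 10
d_a = ½·60·6 = 180; d_c = 60·1 = 60
d = 2·180 + 60 = 420
t_c = 1 > 0 ⇒ limit active, v_max = 60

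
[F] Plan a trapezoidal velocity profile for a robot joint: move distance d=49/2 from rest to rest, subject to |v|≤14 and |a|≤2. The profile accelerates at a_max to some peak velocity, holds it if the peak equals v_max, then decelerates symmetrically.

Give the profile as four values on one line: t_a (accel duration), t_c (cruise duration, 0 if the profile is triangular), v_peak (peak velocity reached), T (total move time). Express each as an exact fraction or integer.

(v_max)²/a_max = 14²/2 = 98
49/2 < 98 → triangular
v_peak = √(49/2·2) = √49 = 7
t_a = 7/2; t_c = 0
T = 2·7/2 = 7

t_a=7/2 t_c=0 v_peak=7 T=7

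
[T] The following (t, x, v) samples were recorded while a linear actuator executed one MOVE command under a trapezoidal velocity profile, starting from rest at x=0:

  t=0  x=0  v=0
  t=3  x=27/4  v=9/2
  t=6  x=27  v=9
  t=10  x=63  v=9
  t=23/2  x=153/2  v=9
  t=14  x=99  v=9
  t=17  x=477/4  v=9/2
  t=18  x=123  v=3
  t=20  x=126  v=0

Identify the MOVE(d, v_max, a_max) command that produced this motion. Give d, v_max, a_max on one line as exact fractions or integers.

d=126 v_max=9 a_max=3/2

final state: t=20, x=126, v=0 → d = 126
a_max = (9/2−0)/(3−0) = 3/2
max v = 9 over t∈[6,14] → v_max = 9
check: 9·(6+8) = 126 ✓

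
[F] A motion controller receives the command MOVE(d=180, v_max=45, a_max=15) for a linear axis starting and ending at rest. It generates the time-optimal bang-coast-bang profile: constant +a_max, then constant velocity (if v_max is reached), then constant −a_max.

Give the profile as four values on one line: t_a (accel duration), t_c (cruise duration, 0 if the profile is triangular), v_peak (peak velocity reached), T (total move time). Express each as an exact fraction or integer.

t_a=3 t_c=1 v_peak=45 T=7

vₘ²/aₘ = 45²/15 = 135
180 ≥ 135 ⇒ cruise phase
t_a = 45/15 = 3; v_peak = 45
d_cruise = 180 − 135 = 45; t_c = 45/45 = 1
T = 2·3 + 1 = 7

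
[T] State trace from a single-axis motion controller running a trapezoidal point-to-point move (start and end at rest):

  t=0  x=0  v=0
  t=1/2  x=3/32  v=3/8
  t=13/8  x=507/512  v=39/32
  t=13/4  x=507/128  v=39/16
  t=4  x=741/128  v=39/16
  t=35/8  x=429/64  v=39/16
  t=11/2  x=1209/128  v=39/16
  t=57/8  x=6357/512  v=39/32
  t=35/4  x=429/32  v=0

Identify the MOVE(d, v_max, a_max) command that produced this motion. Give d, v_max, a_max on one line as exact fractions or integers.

d=429/32 v_max=39/16 a_max=3/4

final state: t=35/4, x=429/32, v=0 → d = 429/32
a_max = (3/8−0)/(1/2−0) = 3/4
max v = 39/16 over t∈[13/4,11/2] → v_max = 39/16
check: 39/16·(13/4+9/4) = 429/32 ✓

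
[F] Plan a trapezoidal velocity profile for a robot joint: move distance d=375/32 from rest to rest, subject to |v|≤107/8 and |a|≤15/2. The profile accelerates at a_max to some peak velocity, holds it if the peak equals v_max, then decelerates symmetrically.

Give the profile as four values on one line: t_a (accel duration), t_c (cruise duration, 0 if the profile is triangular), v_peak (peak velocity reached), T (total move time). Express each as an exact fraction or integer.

vₘ²/aₘ = (107/8)²/(15/2) = 11449/480
375/32 < 11449/480 ⇒ no cruise
v_peak = √(375/32·15/2) = √(5625/64) = 75/8
t_a = (75/8)/(15/2) = 5/4; t_c = 0
T = 2·5/4 = 5/2

t_a=5/4 t_c=0 v_peak=75/8 T=5/2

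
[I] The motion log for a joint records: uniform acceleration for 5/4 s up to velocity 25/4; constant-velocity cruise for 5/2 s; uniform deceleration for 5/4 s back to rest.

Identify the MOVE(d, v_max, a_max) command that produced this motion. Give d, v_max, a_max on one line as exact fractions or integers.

a_max = (25/4)/(5/4) = 5
d_a = ½·25/4·5/4 = 125/32; d_c = 25/4·5/2 = 125/8
d = 2·125/32 + 125/8 = 375/16
t_c = 5/2 > 0 → v_max = v_peak = 25/4

d=375/16 v_max=25/4 a_max=5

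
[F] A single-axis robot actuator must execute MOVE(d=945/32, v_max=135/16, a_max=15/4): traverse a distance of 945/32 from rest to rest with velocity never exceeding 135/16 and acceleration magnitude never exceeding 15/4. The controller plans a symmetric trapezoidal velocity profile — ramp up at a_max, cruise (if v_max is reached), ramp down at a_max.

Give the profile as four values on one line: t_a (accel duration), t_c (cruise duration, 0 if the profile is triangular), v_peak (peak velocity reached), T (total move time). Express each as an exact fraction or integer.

(v_max)²/a_max = (135/16)²/(15/4) = 1215/64
945/32 ≥ 1215/64 so v_max reached
t_a = (135/16)/(15/4) = 9/4; v_peak = 135/16
d_cruise = 945/32 − 1215/64 = 675/64; t_c = (675/64)/(135/16) = 5/4
T = 2·9/4 + 5/4 = 23/4

t_a=9/4 t_c=5/4 v_peak=135/16 T=23/4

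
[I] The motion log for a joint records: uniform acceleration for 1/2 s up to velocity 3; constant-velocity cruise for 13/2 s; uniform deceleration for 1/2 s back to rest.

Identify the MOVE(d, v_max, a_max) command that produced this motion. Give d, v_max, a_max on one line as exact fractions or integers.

d=21 v_max=3 a_max=6

a_max = 3/(1/2) = 6
d_a = ½·3·1/2 = 3/4; d_c = 3·13/2 = 39/2
d = 2·3/4 + 39/2 = 21
t_c = 13/2 > 0 → v_max = v_peak = 3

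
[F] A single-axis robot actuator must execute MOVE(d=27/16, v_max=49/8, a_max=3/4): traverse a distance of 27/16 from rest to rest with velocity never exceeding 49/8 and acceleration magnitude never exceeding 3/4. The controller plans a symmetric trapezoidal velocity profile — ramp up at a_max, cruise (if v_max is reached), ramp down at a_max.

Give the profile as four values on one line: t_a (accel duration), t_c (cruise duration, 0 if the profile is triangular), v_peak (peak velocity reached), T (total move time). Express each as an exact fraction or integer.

v_max²/a_max = (49/8)²/(3/4) = 2401/48
27/16 < 2401/48 ⇒ no cruise
v_peak = √(27/16·3/4) = √(81/64) = 9/8
t_a = (9/8)/(3/4) = 3/2; t_c = 0
T = 2·3/2 = 3

t_a=3/2 t_c=0 v_peak=9/8 T=3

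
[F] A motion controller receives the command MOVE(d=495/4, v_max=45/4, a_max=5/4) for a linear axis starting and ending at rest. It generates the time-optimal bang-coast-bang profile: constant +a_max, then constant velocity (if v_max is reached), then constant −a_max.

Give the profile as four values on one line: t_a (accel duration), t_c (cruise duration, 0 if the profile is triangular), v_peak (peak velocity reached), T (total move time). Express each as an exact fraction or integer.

vₘ²/aₘ = (45/4)²/(5/4) = 405/4
495/4 ≥ 405/4 → trapezoidal
t_a = (45/4)/(5/4) = 9; v_peak = 45/4
d_cruise = 495/4 − 405/4 = 45/2; t_c = (45/2)/(45/4) = 2
T = 2·9 + 2 = 20

t_a=9 t_c=2 v_peak=45/4 T=20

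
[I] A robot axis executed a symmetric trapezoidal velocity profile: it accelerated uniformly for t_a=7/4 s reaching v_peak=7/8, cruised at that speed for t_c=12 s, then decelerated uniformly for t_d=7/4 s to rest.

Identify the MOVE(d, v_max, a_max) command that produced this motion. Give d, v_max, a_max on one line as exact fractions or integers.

a_max = (7/8)/(7/4) = 1/2
d_a = ½·7/8·7/4 = 49/64; d_c = 7/8·12 = 21/2
d = 2·49/64 + 21/2 = 385/32
t_c = 12 > 0 so v_max = 7/8

d=385/32 v_max=7/8 a_max=1/2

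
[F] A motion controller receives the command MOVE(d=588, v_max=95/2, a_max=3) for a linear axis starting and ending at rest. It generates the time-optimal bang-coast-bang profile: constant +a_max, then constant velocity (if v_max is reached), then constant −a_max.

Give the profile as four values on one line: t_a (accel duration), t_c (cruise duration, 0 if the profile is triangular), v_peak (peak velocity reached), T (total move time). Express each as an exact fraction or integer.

(v_max)²/a_max = (95/2)²/3 = 9025/12
588 < 9025/12 so t_c = 0
v_peak = √(588·3) = √1764 = 42
t_a = 42/3 = 14; t_c = 0
T = 2·14 = 28

t_a=14 t_c=0 v_peak=42 T=28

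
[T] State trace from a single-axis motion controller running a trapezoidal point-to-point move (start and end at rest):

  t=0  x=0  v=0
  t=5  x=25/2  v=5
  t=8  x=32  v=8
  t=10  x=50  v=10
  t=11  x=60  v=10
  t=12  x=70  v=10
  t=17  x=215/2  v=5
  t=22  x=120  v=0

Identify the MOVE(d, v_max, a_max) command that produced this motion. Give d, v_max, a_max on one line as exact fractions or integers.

final state: t=22, x=120, v=0 → d = 120
a_max = (5−0)/(5−0) = 1
max v = 10 over t∈[10,12] → v_max = 10
check: 10·(10+2) = 120 ✓

d=120 v_max=10 a_max=1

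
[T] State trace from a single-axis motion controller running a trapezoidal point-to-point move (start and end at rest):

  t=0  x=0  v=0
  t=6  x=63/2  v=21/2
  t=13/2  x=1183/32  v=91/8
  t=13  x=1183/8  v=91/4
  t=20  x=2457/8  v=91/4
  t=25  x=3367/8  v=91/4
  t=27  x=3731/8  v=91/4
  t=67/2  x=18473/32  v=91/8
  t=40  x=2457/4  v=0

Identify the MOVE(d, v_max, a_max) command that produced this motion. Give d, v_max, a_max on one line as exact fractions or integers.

final state: t=40, x=2457/4, v=0 → d = 2457/4
a_max = (21/2−0)/(6−0) = 7/4
max v = 91/4 over t∈[13,27] → v_max = 91/4
check: 91/4·(13+14) = 2457/4 ✓

d=2457/4 v_max=91/4 a_max=7/4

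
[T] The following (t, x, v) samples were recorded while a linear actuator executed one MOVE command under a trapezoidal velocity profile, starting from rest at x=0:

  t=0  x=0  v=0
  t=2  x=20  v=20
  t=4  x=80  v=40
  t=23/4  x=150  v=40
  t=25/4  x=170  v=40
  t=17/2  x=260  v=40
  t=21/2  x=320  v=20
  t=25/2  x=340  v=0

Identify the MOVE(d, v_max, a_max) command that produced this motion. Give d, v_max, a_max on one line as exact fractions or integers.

final state: t=25/2, x=340, v=0 → d = 340
a_max = (20−0)/(2−0) = 10
max v = 40 over t∈[4,17/2] → v_max = 40
check: 40·(4+9/2) = 340 ✓

d=340 v_max=40 a_max=10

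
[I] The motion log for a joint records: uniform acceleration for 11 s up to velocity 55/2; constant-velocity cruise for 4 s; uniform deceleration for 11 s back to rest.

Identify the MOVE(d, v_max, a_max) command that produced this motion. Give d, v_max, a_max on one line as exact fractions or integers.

a_max = (55/2)/11 = 5/2
d_a = ½·55/2·11 = 605/4; d_c = 55/2·4 = 110
d = 2·605/4 + 110 = 825/2
t_c = 4 > 0 → v_max = v_peak = 55/2

d=825/2 v_max=55/2 a_max=5/2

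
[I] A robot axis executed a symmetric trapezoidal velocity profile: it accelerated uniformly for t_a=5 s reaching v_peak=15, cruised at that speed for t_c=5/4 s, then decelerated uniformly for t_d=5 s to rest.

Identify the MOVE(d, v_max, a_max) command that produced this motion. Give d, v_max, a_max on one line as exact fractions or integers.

d=375/4 v_max=15 a_max=3

a_max = 15/5 = 3
d_a = ½·15·5 = 75/2; d_c = 15·5/4 = 75/4
d = 2·75/2 + 75/4 = 375/4
t_c = 5/4 > 0 so v_max = 15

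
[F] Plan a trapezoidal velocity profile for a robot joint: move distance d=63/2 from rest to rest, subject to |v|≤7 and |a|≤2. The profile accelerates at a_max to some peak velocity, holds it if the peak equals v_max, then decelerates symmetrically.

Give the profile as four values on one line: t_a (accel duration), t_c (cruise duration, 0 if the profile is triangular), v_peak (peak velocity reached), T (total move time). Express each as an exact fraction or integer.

t_a=7/2 t_c=1 v_peak=7 T=8

v_max²/a_max = 7²/2 = 49/2
63/2 ≥ 49/2 so v_max reached
t_a = 7/2; v_peak = 7
d_cruise = 63/2 − 49/2 = 7; t_c = 7/7 = 1
T = 2·7/2 + 1 = 8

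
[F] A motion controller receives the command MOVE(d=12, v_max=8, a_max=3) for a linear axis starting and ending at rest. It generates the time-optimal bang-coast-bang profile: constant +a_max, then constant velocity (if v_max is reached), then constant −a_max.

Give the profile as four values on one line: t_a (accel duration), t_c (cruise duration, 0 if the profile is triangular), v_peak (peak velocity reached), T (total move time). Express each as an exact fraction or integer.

v_max²/a_max = 8²/3 = 64/3
12 < 64/3 ⇒ no cruise
v_peak = √(12·3) = √36 = 6
t_a = 6/3 = 2; t_c = 0
T = 2·2 = 4

t_a=2 t_c=0 v_peak=6 T=4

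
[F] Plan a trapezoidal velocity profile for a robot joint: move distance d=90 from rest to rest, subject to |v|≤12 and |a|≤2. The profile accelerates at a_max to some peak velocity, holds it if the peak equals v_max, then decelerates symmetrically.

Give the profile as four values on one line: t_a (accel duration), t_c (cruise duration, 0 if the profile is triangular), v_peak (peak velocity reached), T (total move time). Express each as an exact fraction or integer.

(v_max)²/a_max = 12²/2 = 72
90 ≥ 72 so v_max reached
t_a = 12/2 = 6; v_peak = 12
d_cruise = 90 − 72 = 18; t_c = 18/12 = 3/2
T = 2·6 + 3/2 = 27/2

t_a=6 t_c=3/2 v_peak=12 T=27/2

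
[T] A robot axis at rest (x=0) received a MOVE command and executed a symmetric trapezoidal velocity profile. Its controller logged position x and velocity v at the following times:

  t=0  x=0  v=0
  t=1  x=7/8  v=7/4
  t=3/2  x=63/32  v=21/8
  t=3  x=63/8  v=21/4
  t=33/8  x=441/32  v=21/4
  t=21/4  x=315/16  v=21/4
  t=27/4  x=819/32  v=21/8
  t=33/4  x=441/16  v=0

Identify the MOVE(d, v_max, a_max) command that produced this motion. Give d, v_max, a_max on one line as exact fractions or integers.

d=441/16 v_max=21/4 a_max=7/4

final state: t=33/4, x=441/16, v=0 → d = 441/16
a_max = (7/4−0)/(1−0) = 7/4
max v = 21/4 over t∈[3,21/4] → v_max = 21/4
check: 21/4·(3+9/4) = 441/16 ✓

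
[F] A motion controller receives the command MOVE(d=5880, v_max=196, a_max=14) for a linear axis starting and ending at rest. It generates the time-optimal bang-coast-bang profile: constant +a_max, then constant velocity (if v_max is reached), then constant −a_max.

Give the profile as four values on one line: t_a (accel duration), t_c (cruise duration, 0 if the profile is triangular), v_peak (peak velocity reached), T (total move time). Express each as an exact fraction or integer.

t_a=14 t_c=16 v_peak=196 T=44

vₘ²/aₘ = 196²/14 = 2744
5880 ≥ 2744 ⇒ cruise phase
t_a = 196/14 = 14; v_peak = 196
d_cruise = 5880 − 2744 = 3136; t_c = 3136/196 = 16
T = 2·14 + 16 = 44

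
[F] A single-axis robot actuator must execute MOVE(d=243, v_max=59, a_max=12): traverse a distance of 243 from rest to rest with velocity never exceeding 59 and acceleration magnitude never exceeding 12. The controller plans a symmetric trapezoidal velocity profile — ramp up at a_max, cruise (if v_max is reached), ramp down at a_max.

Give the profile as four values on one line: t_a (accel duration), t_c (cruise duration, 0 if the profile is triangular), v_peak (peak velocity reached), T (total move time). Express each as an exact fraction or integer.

(v_max)²/a_max = 59²/12 = 3481/12
243 < 3481/12 ⇒ no cruise
v_peak = √(243·12) = √2916 = 54
t_a = 54/12 = 9/2; t_c = 0
T = 2·9/2 = 9

t_a=9/2 t_c=0 v_peak=54 T=9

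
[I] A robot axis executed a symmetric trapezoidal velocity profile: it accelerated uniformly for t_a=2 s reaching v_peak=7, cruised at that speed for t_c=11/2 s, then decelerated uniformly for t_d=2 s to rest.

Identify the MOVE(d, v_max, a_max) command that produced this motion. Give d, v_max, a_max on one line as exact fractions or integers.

d=105/2 v_max=7 a_max=7/2

a_max = 7/2
d_a = ½·7·2 = 7; d_c = 7·11/2 = 77/2
d = 2·7 + 77/2 = 105/2
t_c = 11/2 > 0 so v_max = 7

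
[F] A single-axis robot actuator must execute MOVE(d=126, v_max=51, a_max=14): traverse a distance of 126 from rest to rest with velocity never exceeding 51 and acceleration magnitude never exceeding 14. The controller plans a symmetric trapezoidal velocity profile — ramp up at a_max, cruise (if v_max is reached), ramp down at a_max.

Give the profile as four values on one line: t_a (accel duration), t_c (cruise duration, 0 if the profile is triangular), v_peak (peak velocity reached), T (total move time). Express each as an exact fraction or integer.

(v_max)²/a_max = 51²/14 = 2601/14
126 < 2601/14 ⇒ no cruise
v_peak = √(126·14) = √1764 = 42
t_a = 42/14 = 3; t_c = 0
T = 2·3 = 6

t_a=3 t_c=0 v_peak=42 T=6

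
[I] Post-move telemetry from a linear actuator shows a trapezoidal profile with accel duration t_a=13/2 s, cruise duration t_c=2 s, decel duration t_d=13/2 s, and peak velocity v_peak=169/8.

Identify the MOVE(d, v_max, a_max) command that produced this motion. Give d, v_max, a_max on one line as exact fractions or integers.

d=2873/16 v_max=169/8 a_max=13/4

a_max = (169/8)/(13/2) = 13/4
d_a = ½·169/8·13/2 = 2197/32; d_c = 169/8·2 = 169/4
d = 2·2197/32 + 169/4 = 2873/16
t_c = 2 > 0 so v_max = 169/8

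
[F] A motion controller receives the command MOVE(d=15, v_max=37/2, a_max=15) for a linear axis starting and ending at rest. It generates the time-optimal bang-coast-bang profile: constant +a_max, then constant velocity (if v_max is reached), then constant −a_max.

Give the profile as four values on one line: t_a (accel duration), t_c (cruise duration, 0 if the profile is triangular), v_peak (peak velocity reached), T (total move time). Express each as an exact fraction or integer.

t_a=1 t_c=0 v_peak=15 T=2

v_max²/a_max = (37/2)²/15 = 1369/60
15 < 1369/60 so t_c = 0
v_peak = √(15·15) = √225 = 15
t_a = 15/15 = 1; t_c = 0
T = 2·1 = 2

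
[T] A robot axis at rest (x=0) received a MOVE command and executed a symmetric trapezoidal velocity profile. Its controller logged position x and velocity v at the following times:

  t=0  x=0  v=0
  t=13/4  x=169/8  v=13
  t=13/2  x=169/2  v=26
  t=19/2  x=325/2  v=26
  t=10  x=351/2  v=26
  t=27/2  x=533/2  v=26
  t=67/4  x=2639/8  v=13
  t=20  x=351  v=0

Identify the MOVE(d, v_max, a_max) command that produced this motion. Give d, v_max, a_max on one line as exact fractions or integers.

final state: t=20, x=351, v=0 → d = 351
a_max = (13−0)/(13/4−0) = 4
max v = 26 over t∈[13/2,27/2] → v_max = 26
check: 26·(13/2+7) = 351 ✓

d=351 v_max=26 a_max=4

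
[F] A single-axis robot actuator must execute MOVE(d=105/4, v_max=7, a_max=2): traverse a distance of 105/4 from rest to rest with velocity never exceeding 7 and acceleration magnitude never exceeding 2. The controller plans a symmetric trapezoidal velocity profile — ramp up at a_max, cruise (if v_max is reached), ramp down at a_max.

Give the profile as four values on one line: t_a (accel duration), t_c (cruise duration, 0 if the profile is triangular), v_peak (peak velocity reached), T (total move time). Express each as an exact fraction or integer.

(v_max)²/a_max = 7²/2 = 49/2
105/4 ≥ 49/2 ⇒ cruise phase
t_a = 7/2; v_peak = 7
d_cruise = 105/4 − 49/2 = 7/4; t_c = (7/4)/7 = 1/4
T = 2·7/2 + 1/4 = 29/4

t_a=7/2 t_c=1/4 v_peak=7 T=29/4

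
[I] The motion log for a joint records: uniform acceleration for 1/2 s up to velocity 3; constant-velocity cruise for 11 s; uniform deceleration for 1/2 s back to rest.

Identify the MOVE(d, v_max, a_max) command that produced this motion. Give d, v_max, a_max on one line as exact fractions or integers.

a_max = 3/(1/2) = 6
d_a = ½·3·1/2 = 3/4; d_c = 3·11 = 33
d = 2·3/4 + 33 = 69/2
t_c = 11 > 0 so v_max = 3

d=69/2 v_max=3 a_max=6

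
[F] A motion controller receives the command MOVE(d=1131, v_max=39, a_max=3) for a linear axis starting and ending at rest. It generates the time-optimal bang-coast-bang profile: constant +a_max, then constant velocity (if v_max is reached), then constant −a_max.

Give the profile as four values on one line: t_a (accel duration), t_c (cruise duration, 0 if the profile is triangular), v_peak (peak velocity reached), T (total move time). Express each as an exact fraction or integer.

t_a=13 t_c=16 v_peak=39 T=42

vₘ²/aₘ = 39²/3 = 507
1131 ≥ 507 ⇒ cruise phase
t_a = 39/3 = 13; v_peak = 39
d_cruise = 1131 − 507 = 624; t_c = 624/39 = 16
T = 2·13 + 16 = 42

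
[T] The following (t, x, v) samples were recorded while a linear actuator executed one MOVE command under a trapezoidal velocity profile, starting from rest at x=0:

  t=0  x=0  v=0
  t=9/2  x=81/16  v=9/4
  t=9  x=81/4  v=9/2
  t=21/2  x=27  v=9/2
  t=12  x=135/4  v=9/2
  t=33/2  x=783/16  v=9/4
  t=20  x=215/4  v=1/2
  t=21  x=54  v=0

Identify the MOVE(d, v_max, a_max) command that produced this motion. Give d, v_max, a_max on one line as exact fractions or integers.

d=54 v_max=9/2 a_max=1/2

final state: t=21, x=54, v=0 → d = 54
a_max = (9/4−0)/(9/2−0) = 1/2
max v = 9/2 over t∈[9,12] → v_max = 9/2
check: 9/2·(9+3) = 54 ✓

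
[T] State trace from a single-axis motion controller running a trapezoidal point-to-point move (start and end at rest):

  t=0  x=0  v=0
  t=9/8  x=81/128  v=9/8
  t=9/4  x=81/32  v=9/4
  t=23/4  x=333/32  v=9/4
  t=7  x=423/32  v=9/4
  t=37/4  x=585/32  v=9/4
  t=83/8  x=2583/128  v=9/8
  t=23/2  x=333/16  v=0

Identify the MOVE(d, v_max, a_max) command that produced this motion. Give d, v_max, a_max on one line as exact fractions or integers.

d=333/16 v_max=9/4 a_max=1

final state: t=23/2, x=333/16, v=0 → d = 333/16
a_max = (9/8−0)/(9/8−0) = 1
max v = 9/4 over t∈[9/4,37/4] → v_max = 9/4
check: 9/4·(9/4+7) = 333/16 ✓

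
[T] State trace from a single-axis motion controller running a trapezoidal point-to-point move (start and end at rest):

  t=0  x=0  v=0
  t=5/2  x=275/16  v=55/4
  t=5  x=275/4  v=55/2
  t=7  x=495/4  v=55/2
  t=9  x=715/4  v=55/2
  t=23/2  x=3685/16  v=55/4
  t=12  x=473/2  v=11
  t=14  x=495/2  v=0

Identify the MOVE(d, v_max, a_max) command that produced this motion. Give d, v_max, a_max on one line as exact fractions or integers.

final state: t=14, x=495/2, v=0 → d = 495/2
a_max = (55/4−0)/(5/2−0) = 11/2
max v = 55/2 over t∈[5,9] → v_max = 55/2
check: 55/2·(5+4) = 495/2 ✓

d=495/2 v_max=55/2 a_max=11/2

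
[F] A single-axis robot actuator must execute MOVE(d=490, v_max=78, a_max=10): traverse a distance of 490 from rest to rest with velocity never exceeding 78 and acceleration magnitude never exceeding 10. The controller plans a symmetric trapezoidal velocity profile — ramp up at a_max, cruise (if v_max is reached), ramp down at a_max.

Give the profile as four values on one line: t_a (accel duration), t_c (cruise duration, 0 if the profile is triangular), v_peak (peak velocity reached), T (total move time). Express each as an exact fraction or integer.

v_max²/a_max = 78²/10 = 3042/5
490 < 3042/5 so t_c = 0
v_peak = √(490·10) = √4900 = 70
t_a = 70/10 = 7; t_c = 0
T = 2·7 = 14

t_a=7 t_c=0 v_peak=70 T=14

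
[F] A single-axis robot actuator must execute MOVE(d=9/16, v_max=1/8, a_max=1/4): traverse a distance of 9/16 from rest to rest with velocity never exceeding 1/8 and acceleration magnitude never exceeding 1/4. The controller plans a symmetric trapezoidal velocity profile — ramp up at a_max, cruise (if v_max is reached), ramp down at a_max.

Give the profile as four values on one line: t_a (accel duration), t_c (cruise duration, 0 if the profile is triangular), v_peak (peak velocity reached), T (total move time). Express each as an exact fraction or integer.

(v_max)²/a_max = (1/8)²/(1/4) = 1/16
9/16 ≥ 1/16 ⇒ cruise phase
t_a = (1/8)/(1/4) = 1/2; v_peak = 1/8
d_cruise = 9/16 − 1/16 = 1/2; t_c = (1/2)/(1/8) = 4
T = 2·1/2 + 4 = 5

t_a=1/2 t_c=4 v_peak=1/8 T=5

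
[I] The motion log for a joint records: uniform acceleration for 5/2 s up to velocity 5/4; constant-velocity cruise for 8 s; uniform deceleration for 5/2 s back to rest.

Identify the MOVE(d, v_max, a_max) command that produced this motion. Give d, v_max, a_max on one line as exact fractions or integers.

a_max = (5/4)/(5/2) = 1/2
d_a = ½·5/4·5/2 = 25/16; d_c = 5/4·8 = 10
d = 2·25/16 + 10 = 105/8
t_c = 8 > 0 so v_max = 5/4

d=105/8 v_max=5/4 a_max=1/2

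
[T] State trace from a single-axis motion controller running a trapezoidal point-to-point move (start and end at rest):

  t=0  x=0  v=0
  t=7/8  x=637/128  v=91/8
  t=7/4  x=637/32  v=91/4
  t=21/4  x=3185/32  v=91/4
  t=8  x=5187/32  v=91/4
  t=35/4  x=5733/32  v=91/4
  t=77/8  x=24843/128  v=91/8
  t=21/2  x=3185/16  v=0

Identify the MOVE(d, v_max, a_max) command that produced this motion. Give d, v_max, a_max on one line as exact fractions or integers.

final state: t=21/2, x=3185/16, v=0 → d = 3185/16
a_max = (91/8−0)/(7/8−0) = 13
max v = 91/4 over t∈[7/4,35/4] → v_max = 91/4
check: 91/4·(7/4+7) = 3185/16 ✓

d=3185/16 v_max=91/4 a_max=13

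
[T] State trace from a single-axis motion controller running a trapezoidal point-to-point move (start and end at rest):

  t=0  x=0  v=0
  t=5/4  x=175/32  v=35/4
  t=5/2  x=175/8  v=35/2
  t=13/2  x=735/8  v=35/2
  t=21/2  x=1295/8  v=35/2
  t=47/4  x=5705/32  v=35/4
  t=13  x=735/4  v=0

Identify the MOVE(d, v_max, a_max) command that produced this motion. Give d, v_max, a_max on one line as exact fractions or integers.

d=735/4 v_max=35/2 a_max=7

final state: t=13, x=735/4, v=0 → d = 735/4
a_max = (35/4−0)/(5/4−0) = 7
max v = 35/2 over t∈[5/2,21/2] → v_max = 35/2
check: 35/2·(5/2+8) = 735/4 ✓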